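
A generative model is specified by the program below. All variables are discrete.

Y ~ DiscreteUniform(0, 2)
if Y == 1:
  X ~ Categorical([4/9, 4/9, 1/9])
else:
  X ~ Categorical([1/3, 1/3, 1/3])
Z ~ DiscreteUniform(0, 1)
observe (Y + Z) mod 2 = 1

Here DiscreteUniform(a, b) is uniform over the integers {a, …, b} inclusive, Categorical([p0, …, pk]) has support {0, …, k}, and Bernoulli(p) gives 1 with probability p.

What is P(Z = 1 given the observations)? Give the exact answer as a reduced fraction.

Enumerate traces; 9 have nonzero weight after conditioning:
  (Y=0, X=0, Z=1) weight 1/18
  (Y=0, X=1, Z=1) weight 1/18
  (Y=0, X=2, Z=1) weight 1/18
  (Y=1, X=0, Z=0) weight 2/27
  (Y=1, X=1, Z=0) weight 2/27
  (Y=1, X=2, Z=0) weight 1/54
  (Y=2, X=0, Z=1) weight 1/18
  (Y=2, X=1, Z=1) weight 1/18
  … 1 more
Group by Z:
  weight(Z=0) = 1/6
  weight(Z=1) = 1/3
Total weight = 1/6 + 1/3 = 1/2
P(Z=0 | obs) = 1/6 / 1/2 = 1/3
P(Z=1 | obs) = 1/3 / 1/2 = 2/3

P(Z = 1 | obs) = 2/3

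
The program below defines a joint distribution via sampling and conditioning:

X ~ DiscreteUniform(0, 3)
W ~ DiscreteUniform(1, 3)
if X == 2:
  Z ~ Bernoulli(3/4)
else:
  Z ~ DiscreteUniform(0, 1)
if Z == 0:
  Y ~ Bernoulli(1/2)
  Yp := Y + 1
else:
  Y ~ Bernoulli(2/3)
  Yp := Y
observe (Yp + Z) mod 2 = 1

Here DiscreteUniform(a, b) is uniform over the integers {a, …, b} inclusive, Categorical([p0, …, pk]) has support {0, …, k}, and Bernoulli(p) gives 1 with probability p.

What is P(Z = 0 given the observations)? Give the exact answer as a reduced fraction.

P(Z = 0 | obs) = 7/13

Enumerate traces; 24 have nonzero weight after conditioning:
  (X=0, W=1, Z=0, Y=0) weight 1/48
  (X=0, W=1, Z=1, Y=0) weight 1/72
  (X=0, W=2, Z=0, Y=0) weight 1/48
  (X=0, W=2, Z=1, Y=0) weight 1/72
  (X=0, W=3, Z=0, Y=0) weight 1/48
  (X=0, W=3, Z=1, Y=0) weight 1/72
  (X=1, W=1, Z=0, Y=0) weight 1/48
  (X=1, W=1, Z=1, Y=0) weight 1/72
  … 16 more
Group by Z:
  weight(Z=0) = 7/32
  weight(Z=1) = 3/16
Total weight = 7/32 + 3/16 = 13/32
P(Z=0 | obs) = 7/32 / 13/32 = 7/13
P(Z=1 | obs) = 3/16 / 13/32 = 6/13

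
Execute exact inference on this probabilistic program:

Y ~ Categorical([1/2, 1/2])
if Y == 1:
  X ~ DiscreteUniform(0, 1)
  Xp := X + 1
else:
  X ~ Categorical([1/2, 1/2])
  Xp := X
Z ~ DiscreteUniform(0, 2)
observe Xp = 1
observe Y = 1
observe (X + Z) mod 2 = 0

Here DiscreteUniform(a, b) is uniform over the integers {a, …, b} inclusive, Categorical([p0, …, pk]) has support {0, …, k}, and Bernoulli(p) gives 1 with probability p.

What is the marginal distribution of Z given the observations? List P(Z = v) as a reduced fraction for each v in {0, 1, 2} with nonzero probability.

P(Z=0) = 1/2, P(Z=2) = 1/2

Enumerate traces; 2 have nonzero weight after conditioning:
  (Y=1, X=0, Z=0) weight 1/12
  (Y=1, X=0, Z=2) weight 1/12
Group by Z:
  weight(Z=0) = 1/12
  weight(Z=2) = 1/12
Total weight = 1/12 + 1/12 = 1/6
P(Z=0 | obs) = 1/12 / 1/6 = 1/2
P(Z=2 | obs) = 1/12 / 1/6 = 1/2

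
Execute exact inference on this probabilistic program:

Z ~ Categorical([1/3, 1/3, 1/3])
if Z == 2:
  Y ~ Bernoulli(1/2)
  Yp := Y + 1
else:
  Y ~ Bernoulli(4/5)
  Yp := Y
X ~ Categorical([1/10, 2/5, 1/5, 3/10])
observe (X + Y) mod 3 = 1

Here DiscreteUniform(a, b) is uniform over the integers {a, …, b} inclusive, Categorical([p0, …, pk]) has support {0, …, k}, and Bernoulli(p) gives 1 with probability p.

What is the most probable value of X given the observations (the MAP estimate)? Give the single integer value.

argmax_v P(X = v | obs) = 3

Enumerate traces; 9 have nonzero weight after conditioning:
  (Z=0, Y=0, X=1) weight 2/75
  (Z=0, Y=1, X=0) weight 2/75
  (Z=0, Y=1, X=3) weight 2/25
  (Z=1, Y=0, X=1) weight 2/75
  (Z=1, Y=1, X=0) weight 2/75
  (Z=1, Y=1, X=3) weight 2/25
  (Z=2, Y=0, X=1) weight 1/15
  (Z=2, Y=1, X=0) weight 1/60
  … 1 more
Group by X:
  weight(X=0) = 7/100
  weight(X=1) = 3/25
  weight(X=3) = 21/100
Total weight = 7/100 + 3/25 + 21/100 = 2/5
P(X=0 | obs) = 7/100 / 2/5 = 7/40
P(X=1 | obs) = 3/25 / 2/5 = 3/10
P(X=3 | obs) = 21/100 / 2/5 = 21/40
argmax = 3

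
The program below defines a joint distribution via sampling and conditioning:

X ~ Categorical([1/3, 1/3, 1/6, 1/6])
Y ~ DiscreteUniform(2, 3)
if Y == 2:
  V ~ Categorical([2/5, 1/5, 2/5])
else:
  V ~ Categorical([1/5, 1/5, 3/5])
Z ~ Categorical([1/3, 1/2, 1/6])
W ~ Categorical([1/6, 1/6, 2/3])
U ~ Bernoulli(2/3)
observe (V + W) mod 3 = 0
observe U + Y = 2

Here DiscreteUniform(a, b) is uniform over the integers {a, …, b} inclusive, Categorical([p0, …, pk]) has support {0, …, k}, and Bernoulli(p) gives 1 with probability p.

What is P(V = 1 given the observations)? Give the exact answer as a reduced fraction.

P(V = 1 | obs) = 1/2

Enumerate traces; 36 have nonzero weight after conditioning:
  (X=0, Y=2, V=0, Z=0, W=0, U=0) weight 1/810
  (X=0, Y=2, V=0, Z=1, W=0, U=0) weight 1/540
  (X=0, Y=2, V=0, Z=2, W=0, U=0) weight 1/1620
  (X=0, Y=2, V=1, Z=0, W=2, U=0) weight 1/405
  (X=0, Y=2, V=1, Z=1, W=2, U=0) weight 1/270
  (X=0, Y=2, V=1, Z=2, W=2, U=0) weight 1/810
  (X=0, Y=2, V=2, Z=0, W=1, U=0) weight 1/810
  (X=0, Y=2, V=2, Z=1, W=1, U=0) weight 1/540
  … 28 more
Group by V:
  weight(V=0) = 1/90
  weight(V=1) = 1/45
  weight(V=2) = 1/90
Total weight = 1/90 + 1/45 + 1/90 = 2/45
P(V=0 | obs) = 1/90 / 2/45 = 1/4
P(V=1 | obs) = 1/45 / 2/45 = 1/2
P(V=2 | obs) = 1/90 / 2/45 = 1/4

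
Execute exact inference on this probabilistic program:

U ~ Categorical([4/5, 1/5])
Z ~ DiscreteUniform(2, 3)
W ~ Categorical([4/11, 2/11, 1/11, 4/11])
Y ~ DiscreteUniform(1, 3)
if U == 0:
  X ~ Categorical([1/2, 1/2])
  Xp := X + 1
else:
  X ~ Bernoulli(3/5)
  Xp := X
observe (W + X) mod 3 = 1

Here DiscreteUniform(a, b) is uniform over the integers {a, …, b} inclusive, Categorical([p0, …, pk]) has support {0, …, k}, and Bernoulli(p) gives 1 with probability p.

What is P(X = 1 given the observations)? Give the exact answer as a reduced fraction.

P(X = 1 | obs) = 13/16

Enumerate traces; 36 have nonzero weight after conditioning:
  (U=0, Z=2, W=0, Y=1, X=1) weight 4/165
  (U=0, Z=2, W=0, Y=2, X=1) weight 4/165
  (U=0, Z=2, W=0, Y=3, X=1) weight 4/165
  (U=0, Z=2, W=1, Y=1, X=0) weight 2/165
  (U=0, Z=2, W=1, Y=2, X=0) weight 2/165
  (U=0, Z=2, W=1, Y=3, X=0) weight 2/165
  (U=0, Z=2, W=3, Y=1, X=1) weight 4/165
  (U=0, Z=2, W=3, Y=2, X=1) weight 4/165
  … 28 more
Group by X:
  weight(X=0) = 24/275
  weight(X=1) = 104/275
Total weight = 24/275 + 104/275 = 128/275
P(X=0 | obs) = 24/275 / 128/275 = 3/16
P(X=1 | obs) = 104/275 / 128/275 = 13/16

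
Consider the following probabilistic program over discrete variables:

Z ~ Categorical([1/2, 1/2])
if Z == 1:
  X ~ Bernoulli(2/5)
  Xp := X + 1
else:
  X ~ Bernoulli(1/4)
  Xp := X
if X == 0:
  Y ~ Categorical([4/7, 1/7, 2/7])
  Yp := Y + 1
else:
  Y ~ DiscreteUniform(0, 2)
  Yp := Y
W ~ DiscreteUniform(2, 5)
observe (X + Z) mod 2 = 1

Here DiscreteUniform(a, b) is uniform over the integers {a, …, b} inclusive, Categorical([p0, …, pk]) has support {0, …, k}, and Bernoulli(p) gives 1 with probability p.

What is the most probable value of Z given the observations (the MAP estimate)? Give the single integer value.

argmax_v P(Z = v | obs) = 1

Enumerate traces; 24 have nonzero weight after conditioning:
  (Z=0, X=1, Y=0, W=2) weight 1/96
  (Z=0, X=1, Y=0, W=3) weight 1/96
  (Z=0, X=1, Y=0, W=4) weight 1/96
  (Z=0, X=1, Y=0, W=5) weight 1/96
  (Z=0, X=1, Y=1, W=2) weight 1/96
  (Z=0, X=1, Y=1, W=3) weight 1/96
  (Z=0, X=1, Y=1, W=4) weight 1/96
  (Z=0, X=1, Y=1, W=5) weight 1/96
  (Z=1, X=0, Y=0, W=2) weight 3/70
  … 15 more
Group by Z:
  weight(Z=0) = 1/8
  weight(Z=1) = 3/10
Total weight = 1/8 + 3/10 = 17/40
P(Z=0 | obs) = 1/8 / 17/40 = 5/17
P(Z=1 | obs) = 3/10 / 17/40 = 12/17
argmax = 1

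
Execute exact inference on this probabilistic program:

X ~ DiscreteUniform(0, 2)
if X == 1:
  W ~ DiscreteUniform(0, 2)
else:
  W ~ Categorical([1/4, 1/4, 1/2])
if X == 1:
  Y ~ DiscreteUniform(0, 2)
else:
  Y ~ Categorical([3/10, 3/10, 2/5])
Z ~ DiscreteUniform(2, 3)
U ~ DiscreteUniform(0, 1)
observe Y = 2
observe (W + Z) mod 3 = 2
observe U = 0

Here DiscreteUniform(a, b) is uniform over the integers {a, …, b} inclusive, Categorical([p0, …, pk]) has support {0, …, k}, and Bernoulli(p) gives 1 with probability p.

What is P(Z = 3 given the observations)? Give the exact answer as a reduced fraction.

P(Z = 3 | obs) = 23/37

Enumerate traces; 6 have nonzero weight after conditioning:
  (X=0, W=0, Y=2, Z=2, U=0) weight 1/120
  (X=0, W=2, Y=2, Z=3, U=0) weight 1/60
  (X=1, W=0, Y=2, Z=2, U=0) weight 1/108
  (X=1, W=2, Y=2, Z=3, U=0) weight 1/108
  (X=2, W=0, Y=2, Z=2, U=0) weight 1/120
  (X=2, W=2, Y=2, Z=3, U=0) weight 1/60
Group by Z:
  weight(Z=2) = 7/270
  weight(Z=3) = 23/540
Total weight = 7/270 + 23/540 = 37/540
P(Z=2 | obs) = 7/270 / 37/540 = 14/37
P(Z=3 | obs) = 23/540 / 37/540 = 23/37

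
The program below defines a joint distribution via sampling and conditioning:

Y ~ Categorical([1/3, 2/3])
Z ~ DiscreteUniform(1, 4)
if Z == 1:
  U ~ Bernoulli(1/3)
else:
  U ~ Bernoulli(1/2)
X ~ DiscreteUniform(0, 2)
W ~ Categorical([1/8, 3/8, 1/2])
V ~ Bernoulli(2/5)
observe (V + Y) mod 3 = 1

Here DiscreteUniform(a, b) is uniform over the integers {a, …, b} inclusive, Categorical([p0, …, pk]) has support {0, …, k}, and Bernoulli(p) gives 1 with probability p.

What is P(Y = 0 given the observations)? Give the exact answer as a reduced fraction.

Enumerate traces; 144 have nonzero weight after conditioning:
  (Y=0, Z=1, U=0, X=0, W=0, V=1) weight 1/1080
  (Y=0, Z=1, U=0, X=0, W=1, V=1) weight 1/360
  (Y=0, Z=1, U=0, X=0, W=2, V=1) weight 1/270
  (Y=0, Z=1, U=0, X=1, W=0, V=1) weight 1/1080
  (Y=0, Z=1, U=0, X=1, W=1, V=1) weight 1/360
  (Y=0, Z=1, U=0, X=1, W=2, V=1) weight 1/270
  (Y=0, Z=1, U=0, X=2, W=0, V=1) weight 1/1080
  (Y=0, Z=1, U=0, X=2, W=1, V=1) weight 1/360
  (Y=1, Z=1, U=0, X=0, W=0, V=0) weight 1/360
  … 135 more
Group by Y:
  weight(Y=0) = 2/15
  weight(Y=1) = 2/5
Total weight = 2/15 + 2/5 = 8/15
P(Y=0 | obs) = 2/15 / 8/15 = 1/4
P(Y=1 | obs) = 2/5 / 8/15 = 3/4

P(Y = 0 | obs) = 1/4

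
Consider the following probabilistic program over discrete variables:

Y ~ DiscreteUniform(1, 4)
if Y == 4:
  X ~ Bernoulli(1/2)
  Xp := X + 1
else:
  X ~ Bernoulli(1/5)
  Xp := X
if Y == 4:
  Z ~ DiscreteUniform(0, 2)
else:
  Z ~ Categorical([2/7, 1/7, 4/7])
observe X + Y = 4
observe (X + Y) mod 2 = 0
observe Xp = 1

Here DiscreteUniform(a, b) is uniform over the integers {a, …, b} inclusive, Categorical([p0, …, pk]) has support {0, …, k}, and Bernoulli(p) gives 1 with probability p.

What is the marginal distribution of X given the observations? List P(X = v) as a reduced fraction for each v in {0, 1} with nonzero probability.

Enumerate traces; 6 have nonzero weight after conditioning:
  (Y=3, X=1, Z=0) weight 1/70
  (Y=3, X=1, Z=1) weight 1/140
  (Y=3, X=1, Z=2) weight 1/35
  (Y=4, X=0, Z=0) weight 1/24
  (Y=4, X=0, Z=1) weight 1/24
  (Y=4, X=0, Z=2) weight 1/24
Group by X:
  weight(X=0) = 1/8
  weight(X=1) = 1/20
Total weight = 1/8 + 1/20 = 7/40
P(X=0 | obs) = 1/8 / 7/40 = 5/7
P(X=1 | obs) = 1/20 / 7/40 = 2/7

P(X=0) = 5/7, P(X=1) = 2/7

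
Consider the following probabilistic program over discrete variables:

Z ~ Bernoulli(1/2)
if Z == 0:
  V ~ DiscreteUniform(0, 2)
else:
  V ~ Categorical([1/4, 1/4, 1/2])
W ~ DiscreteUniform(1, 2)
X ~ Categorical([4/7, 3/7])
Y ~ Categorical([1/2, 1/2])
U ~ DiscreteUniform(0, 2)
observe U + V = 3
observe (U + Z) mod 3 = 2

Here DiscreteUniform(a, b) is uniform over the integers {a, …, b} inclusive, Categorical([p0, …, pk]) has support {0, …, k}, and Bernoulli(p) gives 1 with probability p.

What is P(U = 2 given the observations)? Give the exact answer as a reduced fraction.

P(U = 2 | obs) = 2/5

Enumerate traces; 16 have nonzero weight after conditioning:
  (Z=0, V=1, W=1, X=0, Y=0, U=2) weight 1/126
  (Z=0, V=1, W=1, X=0, Y=1, U=2) weight 1/126
  (Z=0, V=1, W=1, X=1, Y=0, U=2) weight 1/168
  (Z=0, V=1, W=1, X=1, Y=1, U=2) weight 1/168
  (Z=0, V=1, W=2, X=0, Y=0, U=2) weight 1/126
  (Z=0, V=1, W=2, X=0, Y=1, U=2) weight 1/126
  (Z=0, V=1, W=2, X=1, Y=0, U=2) weight 1/168
  (Z=0, V=1, W=2, X=1, Y=1, U=2) weight 1/168
  (Z=1, V=2, W=1, X=0, Y=0, U=1) weight 1/84
  … 7 more
Group by U:
  weight(U=1) = 1/12
  weight(U=2) = 1/18
Total weight = 1/12 + 1/18 = 5/36
P(U=1 | obs) = 1/12 / 5/36 = 3/5
P(U=2 | obs) = 1/18 / 5/36 = 2/5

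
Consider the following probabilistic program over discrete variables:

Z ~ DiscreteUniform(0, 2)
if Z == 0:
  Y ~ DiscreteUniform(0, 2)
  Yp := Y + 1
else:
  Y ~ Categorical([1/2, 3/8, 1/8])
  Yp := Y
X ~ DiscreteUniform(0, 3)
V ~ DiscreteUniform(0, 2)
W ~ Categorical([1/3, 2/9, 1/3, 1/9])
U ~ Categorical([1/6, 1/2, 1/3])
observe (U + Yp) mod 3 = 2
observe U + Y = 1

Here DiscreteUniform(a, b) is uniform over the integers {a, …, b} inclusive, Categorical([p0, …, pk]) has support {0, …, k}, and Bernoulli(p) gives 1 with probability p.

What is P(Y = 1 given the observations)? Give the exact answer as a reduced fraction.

Enumerate traces; 96 have nonzero weight after conditioning:
  (Z=0, Y=0, X=0, V=0, W=0, U=1) weight 1/648
  (Z=0, Y=0, X=0, V=0, W=1, U=1) weight 1/972
  (Z=0, Y=0, X=0, V=0, W=2, U=1) weight 1/648
  (Z=0, Y=0, X=0, V=0, W=3, U=1) weight 1/1944
  (Z=0, Y=0, X=0, V=1, W=0, U=1) weight 1/648
  (Z=0, Y=0, X=0, V=1, W=1, U=1) weight 1/972
  (Z=0, Y=0, X=0, V=1, W=2, U=1) weight 1/648
  (Z=0, Y=0, X=0, V=1, W=3, U=1) weight 1/1944
  (Z=0, Y=1, X=0, V=0, W=0, U=0) weight 1/1944
  … 87 more
Group by Y:
  weight(Y=0) = 1/18
  weight(Y=1) = 1/54
Total weight = 1/18 + 1/54 = 2/27
P(Y=0 | obs) = 1/18 / 2/27 = 3/4
P(Y=1 | obs) = 1/54 / 2/27 = 1/4

P(Y = 1 | obs) = 1/4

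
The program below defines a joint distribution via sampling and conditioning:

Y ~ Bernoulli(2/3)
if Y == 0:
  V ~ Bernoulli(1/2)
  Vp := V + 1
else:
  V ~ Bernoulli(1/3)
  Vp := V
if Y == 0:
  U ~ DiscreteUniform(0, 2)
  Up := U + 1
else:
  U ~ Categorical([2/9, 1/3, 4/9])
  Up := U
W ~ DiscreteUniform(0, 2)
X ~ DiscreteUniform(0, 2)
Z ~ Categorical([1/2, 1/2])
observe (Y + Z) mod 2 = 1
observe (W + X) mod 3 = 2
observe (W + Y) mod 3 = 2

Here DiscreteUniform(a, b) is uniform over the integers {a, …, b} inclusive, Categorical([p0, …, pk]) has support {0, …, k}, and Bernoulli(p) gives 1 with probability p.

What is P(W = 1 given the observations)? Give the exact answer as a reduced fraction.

Enumerate traces; 12 have nonzero weight after conditioning:
  (Y=0, V=0, U=0, W=2, X=0, Z=1) weight 1/324
  (Y=0, V=0, U=1, W=2, X=0, Z=1) weight 1/324
  (Y=0, V=0, U=2, W=2, X=0, Z=1) weight 1/324
  (Y=0, V=1, U=0, W=2, X=0, Z=1) weight 1/324
  (Y=0, V=1, U=1, W=2, X=0, Z=1) weight 1/324
  (Y=0, V=1, U=2, W=2, X=0, Z=1) weight 1/324
  (Y=1, V=0, U=0, W=1, X=1, Z=0) weight 4/729
  (Y=1, V=0, U=1, W=1, X=1, Z=0) weight 2/243
  … 4 more
Group by W:
  weight(W=1) = 1/27
  weight(W=2) = 1/54
Total weight = 1/27 + 1/54 = 1/18
P(W=1 | obs) = 1/27 / 1/18 = 2/3
P(W=2 | obs) = 1/54 / 1/18 = 1/3

P(W = 1 | obs) = 2/3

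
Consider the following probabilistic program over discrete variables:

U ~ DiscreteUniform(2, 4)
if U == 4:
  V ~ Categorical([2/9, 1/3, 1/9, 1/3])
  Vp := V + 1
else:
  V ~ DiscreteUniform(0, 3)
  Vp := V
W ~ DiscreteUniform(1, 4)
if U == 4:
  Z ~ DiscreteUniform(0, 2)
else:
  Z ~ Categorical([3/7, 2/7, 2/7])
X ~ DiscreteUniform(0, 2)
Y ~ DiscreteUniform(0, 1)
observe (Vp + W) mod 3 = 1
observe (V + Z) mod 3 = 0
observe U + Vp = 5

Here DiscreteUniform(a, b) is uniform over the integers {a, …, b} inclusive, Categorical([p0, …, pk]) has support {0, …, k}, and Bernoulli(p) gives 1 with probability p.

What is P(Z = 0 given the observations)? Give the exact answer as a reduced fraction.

Enumerate traces; 24 have nonzero weight after conditioning:
  (U=2, V=3, W=1, Z=0, X=0, Y=0) weight 1/672
  (U=2, V=3, W=1, Z=0, X=0, Y=1) weight 1/672
  (U=2, V=3, W=1, Z=0, X=1, Y=0) weight 1/672
  (U=2, V=3, W=1, Z=0, X=1, Y=1) weight 1/672
  (U=2, V=3, W=1, Z=0, X=2, Y=0) weight 1/672
  (U=2, V=3, W=1, Z=0, X=2, Y=1) weight 1/672
  (U=2, V=3, W=4, Z=0, X=0, Y=0) weight 1/672
  (U=2, V=3, W=4, Z=0, X=0, Y=1) weight 1/672
  (U=3, V=2, W=2, Z=1, X=0, Y=0) weight 1/1008
  … 15 more
Group by Z:
  weight(Z=0) = 109/4536
  weight(Z=1) = 1/168
Total weight = 109/4536 + 1/168 = 17/567
P(Z=0 | obs) = 109/4536 / 17/567 = 109/136
P(Z=1 | obs) = 1/168 / 17/567 = 27/136

P(Z = 0 | obs) = 109/136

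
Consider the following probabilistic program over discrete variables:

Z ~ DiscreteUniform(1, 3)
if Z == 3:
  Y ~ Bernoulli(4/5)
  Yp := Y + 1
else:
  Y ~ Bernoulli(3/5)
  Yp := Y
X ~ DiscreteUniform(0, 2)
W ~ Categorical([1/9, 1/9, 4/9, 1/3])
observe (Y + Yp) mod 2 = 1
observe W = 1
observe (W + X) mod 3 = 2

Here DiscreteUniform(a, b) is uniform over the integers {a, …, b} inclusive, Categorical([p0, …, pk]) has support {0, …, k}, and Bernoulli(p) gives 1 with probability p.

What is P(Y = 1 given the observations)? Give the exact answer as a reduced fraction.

P(Y = 1 | obs) = 4/5

Enumerate traces; 2 have nonzero weight after conditioning:
  (Z=3, Y=0, X=1, W=1) weight 1/405
  (Z=3, Y=1, X=1, W=1) weight 4/405
Group by Y:
  weight(Y=0) = 1/405
  weight(Y=1) = 4/405
Total weight = 1/405 + 4/405 = 1/81
P(Y=0 | obs) = 1/405 / 1/81 = 1/5
P(Y=1 | obs) = 4/405 / 1/81 = 4/5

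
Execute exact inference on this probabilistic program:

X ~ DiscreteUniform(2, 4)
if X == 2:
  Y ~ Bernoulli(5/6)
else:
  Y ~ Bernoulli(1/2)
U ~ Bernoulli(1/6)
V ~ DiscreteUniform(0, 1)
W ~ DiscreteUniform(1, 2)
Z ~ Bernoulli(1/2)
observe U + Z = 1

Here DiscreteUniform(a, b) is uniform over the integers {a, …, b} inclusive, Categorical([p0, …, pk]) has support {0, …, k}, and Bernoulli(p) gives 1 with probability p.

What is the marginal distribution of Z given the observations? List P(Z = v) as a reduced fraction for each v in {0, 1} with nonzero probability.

Enumerate traces; 48 have nonzero weight after conditioning:
  (X=2, Y=0, U=0, V=0, W=1, Z=1) weight 5/864
  (X=2, Y=0, U=0, V=0, W=2, Z=1) weight 5/864
  (X=2, Y=0, U=0, V=1, W=1, Z=1) weight 5/864
  (X=2, Y=0, U=0, V=1, W=2, Z=1) weight 5/864
  (X=2, Y=0, U=1, V=0, W=1, Z=0) weight 1/864
  (X=2, Y=0, U=1, V=0, W=2, Z=0) weight 1/864
  (X=2, Y=0, U=1, V=1, W=1, Z=0) weight 1/864
  (X=2, Y=0, U=1, V=1, W=2, Z=0) weight 1/864
  … 40 more
Group by Z:
  weight(Z=0) = 1/12
  weight(Z=1) = 5/12
Total weight = 1/12 + 5/12 = 1/2
P(Z=0 | obs) = 1/12 / 1/2 = 1/6
P(Z=1 | obs) = 5/12 / 1/2 = 5/6

P(Z=0) = 1/6, P(Z=1) = 5/6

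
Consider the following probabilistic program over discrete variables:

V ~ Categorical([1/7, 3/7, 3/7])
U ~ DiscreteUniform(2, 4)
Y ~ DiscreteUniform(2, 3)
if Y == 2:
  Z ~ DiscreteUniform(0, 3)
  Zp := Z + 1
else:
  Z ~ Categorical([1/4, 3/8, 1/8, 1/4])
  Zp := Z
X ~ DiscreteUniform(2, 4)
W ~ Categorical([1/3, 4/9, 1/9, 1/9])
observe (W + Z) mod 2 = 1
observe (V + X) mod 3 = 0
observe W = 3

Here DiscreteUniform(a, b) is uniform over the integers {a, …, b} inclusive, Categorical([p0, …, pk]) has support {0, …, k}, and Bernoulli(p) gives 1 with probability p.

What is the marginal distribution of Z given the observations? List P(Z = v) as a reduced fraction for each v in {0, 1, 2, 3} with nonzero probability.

P(Z=0) = 4/7, P(Z=2) = 3/7

Enumerate traces; 36 have nonzero weight after conditioning:
  (V=0, U=2, Y=2, Z=0, X=3, W=3) weight 1/4536
  (V=0, U=2, Y=2, Z=2, X=3, W=3) weight 1/4536
  (V=0, U=2, Y=3, Z=0, X=3, W=3) weight 1/4536
  (V=0, U=2, Y=3, Z=2, X=3, W=3) weight 1/9072
  (V=0, U=3, Y=2, Z=0, X=3, W=3) weight 1/4536
  (V=0, U=3, Y=2, Z=2, X=3, W=3) weight 1/4536
  (V=0, U=3, Y=3, Z=0, X=3, W=3) weight 1/4536
  (V=0, U=3, Y=3, Z=2, X=3, W=3) weight 1/9072
  … 28 more
Group by Z:
  weight(Z=0) = 1/108
  weight(Z=2) = 1/144
Total weight = 1/108 + 1/144 = 7/432
P(Z=0 | obs) = 1/108 / 7/432 = 4/7
P(Z=2 | obs) = 1/144 / 7/432 = 3/7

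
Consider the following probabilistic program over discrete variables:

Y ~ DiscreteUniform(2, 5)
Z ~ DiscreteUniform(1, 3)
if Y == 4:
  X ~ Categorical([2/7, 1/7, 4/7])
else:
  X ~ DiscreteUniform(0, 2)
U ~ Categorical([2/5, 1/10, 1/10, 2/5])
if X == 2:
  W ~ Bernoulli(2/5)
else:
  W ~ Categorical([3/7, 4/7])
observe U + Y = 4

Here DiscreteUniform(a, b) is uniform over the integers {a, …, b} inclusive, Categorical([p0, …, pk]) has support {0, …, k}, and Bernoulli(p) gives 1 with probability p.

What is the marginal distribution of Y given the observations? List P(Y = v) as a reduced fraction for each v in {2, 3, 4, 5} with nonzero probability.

P(Y=2) = 1/6, P(Y=3) = 1/6, P(Y=4) = 2/3

Enumerate traces; 54 have nonzero weight after conditioning:
  (Y=2, Z=1, X=0, U=2, W=0) weight 1/840
  (Y=2, Z=1, X=0, U=2, W=1) weight 1/630
  (Y=2, Z=1, X=1, U=2, W=0) weight 1/840
  (Y=2, Z=1, X=1, U=2, W=1) weight 1/630
  (Y=2, Z=1, X=2, U=2, W=0) weight 1/600
  (Y=2, Z=1, X=2, U=2, W=1) weight 1/900
  (Y=2, Z=2, X=0, U=2, W=0) weight 1/840
  (Y=2, Z=2, X=0, U=2, W=1) weight 1/630
  (Y=3, Z=1, X=0, U=1, W=0) weight 1/840
  (Y=4, Z=1, X=0, U=0, W=0) weight 1/245
  … 44 more
Group by Y:
  weight(Y=2) = 1/40
  weight(Y=3) = 1/40
  weight(Y=4) = 1/10
Total weight = 1/40 + 1/40 + 1/10 = 3/20
P(Y=2 | obs) = 1/40 / 3/20 = 1/6
P(Y=3 | obs) = 1/40 / 3/20 = 1/6
P(Y=4 | obs) = 1/10 / 3/20 = 2/3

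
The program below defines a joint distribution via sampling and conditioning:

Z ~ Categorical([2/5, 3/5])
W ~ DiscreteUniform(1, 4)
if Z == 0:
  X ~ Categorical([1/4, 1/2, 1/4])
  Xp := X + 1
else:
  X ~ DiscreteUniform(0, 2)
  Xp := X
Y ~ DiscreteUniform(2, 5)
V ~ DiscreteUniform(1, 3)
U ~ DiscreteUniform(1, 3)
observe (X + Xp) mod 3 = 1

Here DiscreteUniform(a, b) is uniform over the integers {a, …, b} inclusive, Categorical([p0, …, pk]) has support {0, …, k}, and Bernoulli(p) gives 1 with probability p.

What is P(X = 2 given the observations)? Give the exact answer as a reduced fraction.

Enumerate traces; 288 have nonzero weight after conditioning:
  (Z=0, W=1, X=0, Y=2, V=1, U=1) weight 1/1440
  (Z=0, W=1, X=0, Y=2, V=1, U=2) weight 1/1440
  (Z=0, W=1, X=0, Y=2, V=1, U=3) weight 1/1440
  (Z=0, W=1, X=0, Y=2, V=2, U=1) weight 1/1440
  (Z=0, W=1, X=0, Y=2, V=2, U=2) weight 1/1440
  (Z=0, W=1, X=0, Y=2, V=2, U=3) weight 1/1440
  (Z=0, W=1, X=0, Y=2, V=3, U=1) weight 1/1440
  (Z=0, W=1, X=0, Y=2, V=3, U=2) weight 1/1440
  (Z=1, W=1, X=2, Y=2, V=1, U=1) weight 1/720
  … 279 more
Group by X:
  weight(X=0) = 1/10
  weight(X=2) = 1/5
Total weight = 1/10 + 1/5 = 3/10
P(X=0 | obs) = 1/10 / 3/10 = 1/3
P(X=2 | obs) = 1/5 / 3/10 = 2/3

P(X = 2 | obs) = 2/3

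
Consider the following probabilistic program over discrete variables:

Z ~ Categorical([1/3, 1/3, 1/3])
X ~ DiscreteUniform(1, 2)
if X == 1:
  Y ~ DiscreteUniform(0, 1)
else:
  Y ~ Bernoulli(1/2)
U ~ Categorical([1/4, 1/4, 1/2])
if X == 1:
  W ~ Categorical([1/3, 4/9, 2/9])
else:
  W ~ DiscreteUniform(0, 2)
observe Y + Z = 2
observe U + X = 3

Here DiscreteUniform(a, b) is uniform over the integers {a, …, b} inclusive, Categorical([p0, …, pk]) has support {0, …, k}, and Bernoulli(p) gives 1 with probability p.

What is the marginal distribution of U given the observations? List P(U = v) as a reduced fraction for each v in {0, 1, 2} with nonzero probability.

Enumerate traces; 12 have nonzero weight after conditioning:
  (Z=1, X=1, Y=1, U=2, W=0) weight 1/72
  (Z=1, X=1, Y=1, U=2, W=1) weight 1/54
  (Z=1, X=1, Y=1, U=2, W=2) weight 1/108
  (Z=1, X=2, Y=1, U=1, W=0) weight 1/144
  (Z=1, X=2, Y=1, U=1, W=1) weight 1/144
  (Z=1, X=2, Y=1, U=1, W=2) weight 1/144
  (Z=2, X=1, Y=0, U=2, W=0) weight 1/72
  (Z=2, X=1, Y=0, U=2, W=1) weight 1/54
  … 4 more
Group by U:
  weight(U=1) = 1/24
  weight(U=2) = 1/12
Total weight = 1/24 + 1/12 = 1/8
P(U=1 | obs) = 1/24 / 1/8 = 1/3
P(U=2 | obs) = 1/12 / 1/8 = 2/3

P(U=1) = 1/3, P(U=2) = 2/3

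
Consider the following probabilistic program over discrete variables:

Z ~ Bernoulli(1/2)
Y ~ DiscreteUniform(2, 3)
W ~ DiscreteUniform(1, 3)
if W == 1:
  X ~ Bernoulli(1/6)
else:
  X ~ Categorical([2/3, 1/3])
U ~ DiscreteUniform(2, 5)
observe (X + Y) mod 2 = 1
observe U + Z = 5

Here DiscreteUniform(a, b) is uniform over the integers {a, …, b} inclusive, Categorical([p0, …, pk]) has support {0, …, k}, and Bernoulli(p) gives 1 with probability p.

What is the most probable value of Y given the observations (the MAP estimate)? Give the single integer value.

argmax_v P(Y = v | obs) = 3

Enumerate traces; 12 have nonzero weight after conditioning:
  (Z=0, Y=2, W=1, X=1, U=5) weight 1/288
  (Z=0, Y=2, W=2, X=1, U=5) weight 1/144
  (Z=0, Y=2, W=3, X=1, U=5) weight 1/144
  (Z=0, Y=3, W=1, X=0, U=5) weight 5/288
  (Z=0, Y=3, W=2, X=0, U=5) weight 1/72
  (Z=0, Y=3, W=3, X=0, U=5) weight 1/72
  (Z=1, Y=2, W=1, X=1, U=4) weight 1/288
  (Z=1, Y=2, W=2, X=1, U=4) weight 1/144
  … 4 more
Group by Y:
  weight(Y=2) = 5/144
  weight(Y=3) = 13/144
Total weight = 5/144 + 13/144 = 1/8
P(Y=2 | obs) = 5/144 / 1/8 = 5/18
P(Y=3 | obs) = 13/144 / 1/8 = 13/18
argmax = 3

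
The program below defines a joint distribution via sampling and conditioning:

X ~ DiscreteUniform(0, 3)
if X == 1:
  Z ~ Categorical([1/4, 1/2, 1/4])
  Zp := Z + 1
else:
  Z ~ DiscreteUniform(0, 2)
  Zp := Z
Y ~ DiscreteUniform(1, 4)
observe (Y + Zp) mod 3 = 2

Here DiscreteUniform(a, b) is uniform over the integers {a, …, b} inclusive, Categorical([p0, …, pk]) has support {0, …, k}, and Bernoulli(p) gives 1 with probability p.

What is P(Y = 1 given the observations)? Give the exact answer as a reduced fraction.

Enumerate traces; 16 have nonzero weight after conditioning:
  (X=0, Z=0, Y=2) weight 1/48
  (X=0, Z=1, Y=1) weight 1/48
  (X=0, Z=1, Y=4) weight 1/48
  (X=0, Z=2, Y=3) weight 1/48
  (X=1, Z=0, Y=1) weight 1/64
  (X=1, Z=0, Y=4) weight 1/64
  (X=1, Z=1, Y=3) weight 1/32
  (X=1, Z=2, Y=2) weight 1/64
  … 8 more
Group by Y:
  weight(Y=1) = 5/64
  weight(Y=2) = 5/64
  weight(Y=3) = 3/32
  weight(Y=4) = 5/64
Total weight = 5/64 + 5/64 + 3/32 + 5/64 = 21/64
P(Y=1 | obs) = 5/64 / 21/64 = 5/21
P(Y=2 | obs) = 5/64 / 21/64 = 5/21
P(Y=3 | obs) = 3/32 / 21/64 = 2/7
P(Y=4 | obs) = 5/64 / 21/64 = 5/21

P(Y = 1 | obs) = 5/21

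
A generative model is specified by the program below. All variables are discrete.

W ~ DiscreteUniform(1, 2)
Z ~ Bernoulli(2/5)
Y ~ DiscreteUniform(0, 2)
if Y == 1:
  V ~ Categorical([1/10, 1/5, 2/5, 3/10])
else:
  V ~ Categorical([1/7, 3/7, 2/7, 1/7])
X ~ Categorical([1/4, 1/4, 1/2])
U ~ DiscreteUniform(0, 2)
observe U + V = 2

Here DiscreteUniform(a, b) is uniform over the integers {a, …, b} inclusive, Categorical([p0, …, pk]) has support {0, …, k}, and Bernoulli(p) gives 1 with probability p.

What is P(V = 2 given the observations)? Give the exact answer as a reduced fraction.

Enumerate traces; 108 have nonzero weight after conditioning:
  (W=1, Z=0, Y=0, V=0, X=0, U=2) weight 1/840
  (W=1, Z=0, Y=0, V=0, X=1, U=2) weight 1/840
  (W=1, Z=0, Y=0, V=0, X=2, U=2) weight 1/420
  (W=1, Z=0, Y=0, V=1, X=0, U=1) weight 1/280
  (W=1, Z=0, Y=0, V=1, X=1, U=1) weight 1/280
  (W=1, Z=0, Y=0, V=1, X=2, U=1) weight 1/140
  (W=1, Z=0, Y=0, V=2, X=0, U=0) weight 1/420
  (W=1, Z=0, Y=0, V=2, X=1, U=0) weight 1/420
  … 100 more
Group by V:
  weight(V=0) = 3/70
  weight(V=1) = 37/315
  weight(V=2) = 34/315
Total weight = 3/70 + 37/315 + 34/315 = 169/630
P(V=0 | obs) = 3/70 / 169/630 = 27/169
P(V=1 | obs) = 37/315 / 169/630 = 74/169
P(V=2 | obs) = 34/315 / 169/630 = 68/169

P(V = 2 | obs) = 68/169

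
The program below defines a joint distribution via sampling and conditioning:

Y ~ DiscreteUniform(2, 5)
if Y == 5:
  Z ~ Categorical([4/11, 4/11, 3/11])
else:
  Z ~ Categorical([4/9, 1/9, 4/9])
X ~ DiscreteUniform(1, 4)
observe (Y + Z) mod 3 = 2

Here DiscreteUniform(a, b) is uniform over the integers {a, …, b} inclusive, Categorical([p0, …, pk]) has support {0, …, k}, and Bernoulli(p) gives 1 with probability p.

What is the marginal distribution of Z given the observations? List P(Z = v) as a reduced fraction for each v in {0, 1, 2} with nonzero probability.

Enumerate traces; 16 have nonzero weight after conditioning:
  (Y=2, Z=0, X=1) weight 1/36
  (Y=2, Z=0, X=2) weight 1/36
  (Y=2, Z=0, X=3) weight 1/36
  (Y=2, Z=0, X=4) weight 1/36
  (Y=3, Z=2, X=1) weight 1/36
  (Y=3, Z=2, X=2) weight 1/36
  (Y=3, Z=2, X=3) weight 1/36
  (Y=3, Z=2, X=4) weight 1/36
  (Y=4, Z=1, X=1) weight 1/144
  … 7 more
Group by Z:
  weight(Z=0) = 20/99
  weight(Z=1) = 1/36
  weight(Z=2) = 1/9
Total weight = 20/99 + 1/36 + 1/9 = 15/44
P(Z=0 | obs) = 20/99 / 15/44 = 16/27
P(Z=1 | obs) = 1/36 / 15/44 = 11/135
P(Z=2 | obs) = 1/9 / 15/44 = 44/135

P(Z=0) = 16/27, P(Z=1) = 11/135, P(Z=2) = 44/135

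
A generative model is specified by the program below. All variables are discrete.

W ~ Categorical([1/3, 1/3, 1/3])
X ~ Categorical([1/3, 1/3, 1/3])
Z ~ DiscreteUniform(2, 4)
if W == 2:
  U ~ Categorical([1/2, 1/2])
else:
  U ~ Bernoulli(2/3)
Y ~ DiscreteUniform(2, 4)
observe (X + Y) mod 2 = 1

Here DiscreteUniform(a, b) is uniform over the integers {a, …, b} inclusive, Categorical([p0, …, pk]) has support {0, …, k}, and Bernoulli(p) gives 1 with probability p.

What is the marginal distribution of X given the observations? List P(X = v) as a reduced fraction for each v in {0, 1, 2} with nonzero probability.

P(X=0) = 1/4, P(X=1) = 1/2, P(X=2) = 1/4

Enumerate traces; 72 have nonzero weight after conditioning:
  (W=0, X=0, Z=2, U=0, Y=3) weight 1/243
  (W=0, X=0, Z=2, U=1, Y=3) weight 2/243
  (W=0, X=0, Z=3, U=0, Y=3) weight 1/243
  (W=0, X=0, Z=3, U=1, Y=3) weight 2/243
  (W=0, X=0, Z=4, U=0, Y=3) weight 1/243
  (W=0, X=0, Z=4, U=1, Y=3) weight 2/243
  (W=0, X=1, Z=2, U=0, Y=2) weight 1/243
  (W=0, X=1, Z=2, U=0, Y=4) weight 1/243
  (W=0, X=2, Z=2, U=0, Y=3) weight 1/243
  … 63 more
Group by X:
  weight(X=0) = 1/9
  weight(X=1) = 2/9
  weight(X=2) = 1/9
Total weight = 1/9 + 2/9 + 1/9 = 4/9
P(X=0 | obs) = 1/9 / 4/9 = 1/4
P(X=1 | obs) = 2/9 / 4/9 = 1/2
P(X=2 | obs) = 1/9 / 4/9 = 1/4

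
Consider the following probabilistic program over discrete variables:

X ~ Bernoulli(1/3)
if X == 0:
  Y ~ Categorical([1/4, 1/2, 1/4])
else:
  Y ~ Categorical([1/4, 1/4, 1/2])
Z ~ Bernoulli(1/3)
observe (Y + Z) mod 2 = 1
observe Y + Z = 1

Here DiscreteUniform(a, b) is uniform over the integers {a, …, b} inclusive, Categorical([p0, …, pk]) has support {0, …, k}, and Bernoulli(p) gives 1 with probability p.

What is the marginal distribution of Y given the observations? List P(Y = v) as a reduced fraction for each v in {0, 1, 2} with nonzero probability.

P(Y=0) = 3/13, P(Y=1) = 10/13

Enumerate traces; 4 have nonzero weight after conditioning:
  (X=0, Y=0, Z=1) weight 1/18
  (X=0, Y=1, Z=0) weight 2/9
  (X=1, Y=0, Z=1) weight 1/36
  (X=1, Y=1, Z=0) weight 1/18
Group by Y:
  weight(Y=0) = 1/12
  weight(Y=1) = 5/18
Total weight = 1/12 + 5/18 = 13/36
P(Y=0 | obs) = 1/12 / 13/36 = 3/13
P(Y=1 | obs) = 5/18 / 13/36 = 10/13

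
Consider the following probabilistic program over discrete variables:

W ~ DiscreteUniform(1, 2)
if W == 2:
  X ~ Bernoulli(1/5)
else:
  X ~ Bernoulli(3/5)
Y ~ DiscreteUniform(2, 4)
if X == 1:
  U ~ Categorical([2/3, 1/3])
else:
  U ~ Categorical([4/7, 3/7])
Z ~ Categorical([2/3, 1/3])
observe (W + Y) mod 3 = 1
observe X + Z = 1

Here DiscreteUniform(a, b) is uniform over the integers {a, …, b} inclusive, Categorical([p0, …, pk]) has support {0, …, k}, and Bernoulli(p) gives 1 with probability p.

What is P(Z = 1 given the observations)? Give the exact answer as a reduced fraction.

P(Z = 1 | obs) = 3/7

Enumerate traces; 8 have nonzero weight after conditioning:
  (W=1, X=0, Y=3, U=0, Z=1) weight 4/315
  (W=1, X=0, Y=3, U=1, Z=1) weight 1/105
  (W=1, X=1, Y=3, U=0, Z=0) weight 2/45
  (W=1, X=1, Y=3, U=1, Z=0) weight 1/45
  (W=2, X=0, Y=2, U=0, Z=1) weight 8/315
  (W=2, X=0, Y=2, U=1, Z=1) weight 2/105
  (W=2, X=1, Y=2, U=0, Z=0) weight 2/135
  (W=2, X=1, Y=2, U=1, Z=0) weight 1/135
Group by Z:
  weight(Z=0) = 4/45
  weight(Z=1) = 1/15
Total weight = 4/45 + 1/15 = 7/45
P(Z=0 | obs) = 4/45 / 7/45 = 4/7
P(Z=1 | obs) = 1/15 / 7/45 = 3/7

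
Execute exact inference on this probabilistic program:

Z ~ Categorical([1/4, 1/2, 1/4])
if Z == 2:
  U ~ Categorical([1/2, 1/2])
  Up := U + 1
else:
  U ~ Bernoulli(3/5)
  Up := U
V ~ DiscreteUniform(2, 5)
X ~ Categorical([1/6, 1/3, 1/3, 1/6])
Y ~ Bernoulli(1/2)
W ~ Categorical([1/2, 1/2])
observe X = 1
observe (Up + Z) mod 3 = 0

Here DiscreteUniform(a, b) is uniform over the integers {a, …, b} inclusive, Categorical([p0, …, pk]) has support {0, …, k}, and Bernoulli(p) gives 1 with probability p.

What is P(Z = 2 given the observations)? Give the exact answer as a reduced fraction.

Enumerate traces; 32 have nonzero weight after conditioning:
  (Z=0, U=0, V=2, X=1, Y=0, W=0) weight 1/480
  (Z=0, U=0, V=2, X=1, Y=0, W=1) weight 1/480
  (Z=0, U=0, V=2, X=1, Y=1, W=0) weight 1/480
  (Z=0, U=0, V=2, X=1, Y=1, W=1) weight 1/480
  (Z=0, U=0, V=3, X=1, Y=0, W=0) weight 1/480
  (Z=0, U=0, V=3, X=1, Y=0, W=1) weight 1/480
  (Z=0, U=0, V=3, X=1, Y=1, W=0) weight 1/480
  (Z=0, U=0, V=3, X=1, Y=1, W=1) weight 1/480
  (Z=2, U=0, V=2, X=1, Y=0, W=0) weight 1/384
  … 23 more
Group by Z:
  weight(Z=0) = 1/30
  weight(Z=2) = 1/24
Total weight = 1/30 + 1/24 = 3/40
P(Z=0 | obs) = 1/30 / 3/40 = 4/9
P(Z=2 | obs) = 1/24 / 3/40 = 5/9

P(Z = 2 | obs) = 5/9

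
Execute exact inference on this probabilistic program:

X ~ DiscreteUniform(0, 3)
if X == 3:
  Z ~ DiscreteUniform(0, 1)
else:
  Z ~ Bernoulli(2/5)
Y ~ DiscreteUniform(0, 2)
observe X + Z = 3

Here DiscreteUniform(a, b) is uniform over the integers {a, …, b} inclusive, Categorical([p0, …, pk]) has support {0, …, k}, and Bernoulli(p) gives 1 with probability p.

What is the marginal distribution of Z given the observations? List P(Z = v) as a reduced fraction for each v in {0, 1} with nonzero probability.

P(Z=0) = 5/9, P(Z=1) = 4/9

Enumerate traces; 6 have nonzero weight after conditioning:
  (X=2, Z=1, Y=0) weight 1/30
  (X=2, Z=1, Y=1) weight 1/30
  (X=2, Z=1, Y=2) weight 1/30
  (X=3, Z=0, Y=0) weight 1/24
  (X=3, Z=0, Y=1) weight 1/24
  (X=3, Z=0, Y=2) weight 1/24
Group by Z:
  weight(Z=0) = 1/8
  weight(Z=1) = 1/10
Total weight = 1/8 + 1/10 = 9/40
P(Z=0 | obs) = 1/8 / 9/40 = 5/9
P(Z=1 | obs) = 1/10 / 9/40 = 4/9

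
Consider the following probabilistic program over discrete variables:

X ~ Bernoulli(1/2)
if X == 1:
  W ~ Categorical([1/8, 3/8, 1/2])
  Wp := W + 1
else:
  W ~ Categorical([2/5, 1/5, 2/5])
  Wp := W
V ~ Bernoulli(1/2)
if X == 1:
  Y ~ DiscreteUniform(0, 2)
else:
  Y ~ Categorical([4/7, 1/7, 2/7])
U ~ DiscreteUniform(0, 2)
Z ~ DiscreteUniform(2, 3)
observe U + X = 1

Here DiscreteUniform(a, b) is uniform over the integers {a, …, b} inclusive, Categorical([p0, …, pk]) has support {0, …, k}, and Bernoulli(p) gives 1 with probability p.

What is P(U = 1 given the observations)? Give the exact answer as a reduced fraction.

Enumerate traces; 72 have nonzero weight after conditioning:
  (X=0, W=0, V=0, Y=0, U=1, Z=2) weight 1/105
  (X=0, W=0, V=0, Y=0, U=1, Z=3) weight 1/105
  (X=0, W=0, V=0, Y=1, U=1, Z=2) weight 1/420
  (X=0, W=0, V=0, Y=1, U=1, Z=3) weight 1/420
  (X=0, W=0, V=0, Y=2, U=1, Z=2) weight 1/210
  (X=0, W=0, V=0, Y=2, U=1, Z=3) weight 1/210
  (X=0, W=0, V=1, Y=0, U=1, Z=2) weight 1/105
  (X=0, W=0, V=1, Y=0, U=1, Z=3) weight 1/105
  (X=1, W=0, V=0, Y=0, U=0, Z=2) weight 1/576
  … 63 more
Group by U:
  weight(U=0) = 1/6
  weight(U=1) = 1/6
Total weight = 1/6 + 1/6 = 1/3
P(U=0 | obs) = 1/6 / 1/3 = 1/2
P(U=1 | obs) = 1/6 / 1/3 = 1/2

P(U = 1 | obs) = 1/2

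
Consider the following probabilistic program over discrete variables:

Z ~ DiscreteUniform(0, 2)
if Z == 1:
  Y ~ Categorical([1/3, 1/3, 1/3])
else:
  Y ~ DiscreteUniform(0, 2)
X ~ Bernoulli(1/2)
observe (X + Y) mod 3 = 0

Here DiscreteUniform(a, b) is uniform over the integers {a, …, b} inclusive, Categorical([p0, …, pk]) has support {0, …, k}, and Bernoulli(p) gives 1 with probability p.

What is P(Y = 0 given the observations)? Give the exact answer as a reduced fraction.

P(Y = 0 | obs) = 1/2

Enumerate traces; 6 have nonzero weight after conditioning:
  (Z=0, Y=0, X=0) weight 1/18
  (Z=0, Y=2, X=1) weight 1/18
  (Z=1, Y=0, X=0) weight 1/18
  (Z=1, Y=2, X=1) weight 1/18
  (Z=2, Y=0, X=0) weight 1/18
  (Z=2, Y=2, X=1) weight 1/18
Group by Y:
  weight(Y=0) = 1/6
  weight(Y=2) = 1/6
Total weight = 1/6 + 1/6 = 1/3
P(Y=0 | obs) = 1/6 / 1/3 = 1/2
P(Y=2 | obs) = 1/6 / 1/3 = 1/2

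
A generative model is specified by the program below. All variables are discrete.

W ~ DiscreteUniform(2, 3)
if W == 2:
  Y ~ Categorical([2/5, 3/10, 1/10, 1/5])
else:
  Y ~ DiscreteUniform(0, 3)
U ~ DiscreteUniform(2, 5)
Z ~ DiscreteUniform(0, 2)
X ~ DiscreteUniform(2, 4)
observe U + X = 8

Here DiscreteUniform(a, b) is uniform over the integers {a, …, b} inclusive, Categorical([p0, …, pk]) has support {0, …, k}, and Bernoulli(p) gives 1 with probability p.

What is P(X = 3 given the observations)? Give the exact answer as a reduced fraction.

Enumerate traces; 48 have nonzero weight after conditioning:
  (W=2, Y=0, U=4, Z=0, X=4) weight 1/180
  (W=2, Y=0, U=4, Z=1, X=4) weight 1/180
  (W=2, Y=0, U=4, Z=2, X=4) weight 1/180
  (W=2, Y=0, U=5, Z=0, X=3) weight 1/180
  (W=2, Y=0, U=5, Z=1, X=3) weight 1/180
  (W=2, Y=0, U=5, Z=2, X=3) weight 1/180
  (W=2, Y=1, U=4, Z=0, X=4) weight 1/240
  (W=2, Y=1, U=4, Z=1, X=4) weight 1/240
  … 40 more
Group by X:
  weight(X=3) = 1/12
  weight(X=4) = 1/12
Total weight = 1/12 + 1/12 = 1/6
P(X=3 | obs) = 1/12 / 1/6 = 1/2
P(X=4 | obs) = 1/12 / 1/6 = 1/2

P(X = 3 | obs) = 1/2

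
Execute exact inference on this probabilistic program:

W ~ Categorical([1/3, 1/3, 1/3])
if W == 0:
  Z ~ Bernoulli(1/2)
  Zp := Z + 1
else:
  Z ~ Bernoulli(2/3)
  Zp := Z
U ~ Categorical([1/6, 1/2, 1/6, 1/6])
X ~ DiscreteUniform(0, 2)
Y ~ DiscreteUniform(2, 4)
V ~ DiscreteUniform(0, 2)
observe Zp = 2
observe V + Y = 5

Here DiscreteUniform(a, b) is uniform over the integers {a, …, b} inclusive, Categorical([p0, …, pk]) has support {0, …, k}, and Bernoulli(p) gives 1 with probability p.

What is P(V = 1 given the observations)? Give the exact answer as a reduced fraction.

Enumerate traces; 24 have nonzero weight after conditioning:
  (W=0, Z=1, U=0, X=0, Y=3, V=2) weight 1/972
  (W=0, Z=1, U=0, X=0, Y=4, V=1) weight 1/972
  (W=0, Z=1, U=0, X=1, Y=3, V=2) weight 1/972
  (W=0, Z=1, U=0, X=1, Y=4, V=1) weight 1/972
  (W=0, Z=1, U=0, X=2, Y=3, V=2) weight 1/972
  (W=0, Z=1, U=0, X=2, Y=4, V=1) weight 1/972
  (W=0, Z=1, U=1, X=0, Y=3, V=2) weight 1/324
  (W=0, Z=1, U=1, X=0, Y=4, V=1) weight 1/324
  … 16 more
Group by V:
  weight(V=1) = 1/54
  weight(V=2) = 1/54
Total weight = 1/54 + 1/54 = 1/27
P(V=1 | obs) = 1/54 / 1/27 = 1/2
P(V=2 | obs) = 1/54 / 1/27 = 1/2

P(V = 1 | obs) = 1/2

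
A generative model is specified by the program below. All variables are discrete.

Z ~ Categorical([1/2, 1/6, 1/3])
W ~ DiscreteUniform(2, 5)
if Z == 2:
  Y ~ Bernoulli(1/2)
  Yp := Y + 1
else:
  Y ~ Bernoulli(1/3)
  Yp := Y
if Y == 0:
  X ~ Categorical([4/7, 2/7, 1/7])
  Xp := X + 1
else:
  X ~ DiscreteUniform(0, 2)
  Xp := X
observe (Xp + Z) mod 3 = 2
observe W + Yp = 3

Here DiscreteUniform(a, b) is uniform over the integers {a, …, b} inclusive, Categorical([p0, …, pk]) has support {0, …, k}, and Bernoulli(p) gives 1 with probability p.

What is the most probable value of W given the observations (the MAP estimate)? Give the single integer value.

Enumerate traces; 5 have nonzero weight after conditioning:
  (Z=0, W=2, Y=1, X=2) weight 1/72
  (Z=0, W=3, Y=0, X=1) weight 1/42
  (Z=1, W=2, Y=1, X=1) weight 1/216
  (Z=1, W=3, Y=0, X=0) weight 1/63
  (Z=2, W=2, Y=0, X=2) weight 1/168
Group by W:
  weight(W=2) = 37/1512
  weight(W=3) = 5/126
Total weight = 37/1512 + 5/126 = 97/1512
P(W=2 | obs) = 37/1512 / 97/1512 = 37/97
P(W=3 | obs) = 5/126 / 97/1512 = 60/97
argmax = 3

argmax_v P(W = v | obs) = 3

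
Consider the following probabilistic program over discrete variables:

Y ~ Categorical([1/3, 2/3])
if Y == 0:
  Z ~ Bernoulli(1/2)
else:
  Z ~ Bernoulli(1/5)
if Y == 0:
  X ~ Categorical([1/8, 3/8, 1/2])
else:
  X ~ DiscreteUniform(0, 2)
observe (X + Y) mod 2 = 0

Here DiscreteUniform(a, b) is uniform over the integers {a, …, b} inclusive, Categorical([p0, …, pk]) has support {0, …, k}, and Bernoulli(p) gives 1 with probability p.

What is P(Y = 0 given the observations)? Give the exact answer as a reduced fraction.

P(Y = 0 | obs) = 15/31

Enumerate traces; 6 have nonzero weight after conditioning:
  (Y=0, Z=0, X=0) weight 1/48
  (Y=0, Z=0, X=2) weight 1/12
  (Y=0, Z=1, X=0) weight 1/48
  (Y=0, Z=1, X=2) weight 1/12
  (Y=1, Z=0, X=1) weight 8/45
  (Y=1, Z=1, X=1) weight 2/45
Group by Y:
  weight(Y=0) = 5/24
  weight(Y=1) = 2/9
Total weight = 5/24 + 2/9 = 31/72
P(Y=0 | obs) = 5/24 / 31/72 = 15/31
P(Y=1 | obs) = 2/9 / 31/72 = 16/31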